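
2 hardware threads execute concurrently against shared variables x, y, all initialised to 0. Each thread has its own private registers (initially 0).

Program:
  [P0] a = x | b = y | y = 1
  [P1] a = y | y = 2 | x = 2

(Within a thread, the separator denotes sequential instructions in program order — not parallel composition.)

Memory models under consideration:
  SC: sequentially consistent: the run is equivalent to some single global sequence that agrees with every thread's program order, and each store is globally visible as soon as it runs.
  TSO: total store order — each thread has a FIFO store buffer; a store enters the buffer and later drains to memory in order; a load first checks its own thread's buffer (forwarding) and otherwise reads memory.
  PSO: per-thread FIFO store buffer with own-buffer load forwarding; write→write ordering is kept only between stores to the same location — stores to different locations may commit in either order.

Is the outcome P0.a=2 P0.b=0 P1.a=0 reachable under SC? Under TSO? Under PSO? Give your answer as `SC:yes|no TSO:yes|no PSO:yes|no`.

outcome vector order: (P0.a,P0.b,P1.a)
SC: 4 outcomes — {(0,0,0); (0,0,1); (0,2,0); (2,2,0)}
TSO: 4 outcomes — {(0,0,0); (0,0,1); (0,2,0); (2,2,0)}
PSO: 5 outcomes — {(0,0,0); (0,0,1); (0,2,0); (2,0,0); (2,2,0)}
target (2,0,0) ∈ {PSO}

SC:no TSO:no PSO:yes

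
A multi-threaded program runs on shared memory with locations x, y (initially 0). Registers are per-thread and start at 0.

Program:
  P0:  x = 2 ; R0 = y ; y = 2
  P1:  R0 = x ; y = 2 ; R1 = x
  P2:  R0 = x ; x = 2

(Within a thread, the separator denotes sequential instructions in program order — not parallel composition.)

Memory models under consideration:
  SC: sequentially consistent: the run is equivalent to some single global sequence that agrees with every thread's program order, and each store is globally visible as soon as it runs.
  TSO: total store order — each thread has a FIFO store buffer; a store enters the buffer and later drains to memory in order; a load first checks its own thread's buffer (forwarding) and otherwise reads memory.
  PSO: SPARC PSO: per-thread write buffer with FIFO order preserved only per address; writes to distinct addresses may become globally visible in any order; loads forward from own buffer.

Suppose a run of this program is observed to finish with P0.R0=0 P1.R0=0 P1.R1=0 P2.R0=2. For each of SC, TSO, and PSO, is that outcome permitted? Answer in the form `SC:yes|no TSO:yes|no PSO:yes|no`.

SC:no TSO:yes PSO:yes

outcome vector order: (P0.R0,P1.R0,P1.R1,P2.R0)
under SC → (0,0,2,0) (0,0,2,2) (0,2,2,0) (0,2,2,2) (2,0,0,0) (2,0,0,2) (2,0,2,0) (2,0,2,2) (2,2,2,0) (2,2,2,2)
under TSO → (0,0,0,0) (0,0,0,2) (0,0,2,0) (0,0,2,2) (0,2,2,0) (0,2,2,2) (2,0,0,0) (2,0,0,2) (2,0,2,0) (2,0,2,2) (2,2,2,0) (2,2,2,2)
under PSO → (0,0,0,0) (0,0,0,2) (0,0,2,0) (0,0,2,2) (0,2,2,0) (0,2,2,2) (2,0,0,0) (2,0,0,2) (2,0,2,0) (2,0,2,2) (2,2,2,0) (2,2,2,2)
target (0,0,0,2) ∈ {TSO,PSO}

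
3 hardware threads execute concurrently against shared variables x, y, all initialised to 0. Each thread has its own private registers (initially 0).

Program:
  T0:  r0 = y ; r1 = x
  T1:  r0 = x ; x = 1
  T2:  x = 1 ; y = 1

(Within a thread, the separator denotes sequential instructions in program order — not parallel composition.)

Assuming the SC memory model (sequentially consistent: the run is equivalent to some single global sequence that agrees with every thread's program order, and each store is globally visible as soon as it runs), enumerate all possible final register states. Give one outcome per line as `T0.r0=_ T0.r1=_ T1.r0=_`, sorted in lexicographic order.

T0.r0=0 T0.r1=0 T1.r0=0
T0.r0=0 T0.r1=0 T1.r0=1
T0.r0=0 T0.r1=1 T1.r0=0
T0.r0=0 T0.r1=1 T1.r0=1
T0.r0=1 T0.r1=1 T1.r0=0
T0.r0=1 T0.r1=1 T1.r0=1

outcome vector order: (T0.r0,T0.r1,T1.r0)
|SC outcomes| = 6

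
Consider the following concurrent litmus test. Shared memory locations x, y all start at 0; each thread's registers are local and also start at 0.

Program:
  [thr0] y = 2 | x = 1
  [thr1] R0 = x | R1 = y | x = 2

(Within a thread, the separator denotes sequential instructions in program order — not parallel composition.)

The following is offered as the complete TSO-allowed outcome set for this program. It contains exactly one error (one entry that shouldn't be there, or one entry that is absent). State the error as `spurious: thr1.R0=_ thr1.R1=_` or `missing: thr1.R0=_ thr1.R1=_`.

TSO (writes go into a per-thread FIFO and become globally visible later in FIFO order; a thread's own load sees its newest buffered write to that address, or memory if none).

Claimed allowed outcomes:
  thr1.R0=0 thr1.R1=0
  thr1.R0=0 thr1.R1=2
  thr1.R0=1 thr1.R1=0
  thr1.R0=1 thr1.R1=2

outcome vector order: (thr1.R0,thr1.R1)
[TSO] allowed = {<0 0> <0 2> <1 2>}
claimed∖TSO = {<1 0>}

spurious: thr1.R0=1 thr1.R1=0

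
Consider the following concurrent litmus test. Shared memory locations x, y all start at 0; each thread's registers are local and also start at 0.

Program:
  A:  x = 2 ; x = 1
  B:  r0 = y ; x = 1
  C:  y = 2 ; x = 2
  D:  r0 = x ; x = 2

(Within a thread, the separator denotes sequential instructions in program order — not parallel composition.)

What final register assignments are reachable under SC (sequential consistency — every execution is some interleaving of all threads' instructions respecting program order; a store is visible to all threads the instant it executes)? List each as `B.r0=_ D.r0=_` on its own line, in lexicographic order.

B.r0=0 D.r0=0
B.r0=0 D.r0=1
B.r0=0 D.r0=2
B.r0=2 D.r0=0
B.r0=2 D.r0=1
B.r0=2 D.r0=2

outcome vector order: (B.r0,D.r0)
|SC outcomes| = 6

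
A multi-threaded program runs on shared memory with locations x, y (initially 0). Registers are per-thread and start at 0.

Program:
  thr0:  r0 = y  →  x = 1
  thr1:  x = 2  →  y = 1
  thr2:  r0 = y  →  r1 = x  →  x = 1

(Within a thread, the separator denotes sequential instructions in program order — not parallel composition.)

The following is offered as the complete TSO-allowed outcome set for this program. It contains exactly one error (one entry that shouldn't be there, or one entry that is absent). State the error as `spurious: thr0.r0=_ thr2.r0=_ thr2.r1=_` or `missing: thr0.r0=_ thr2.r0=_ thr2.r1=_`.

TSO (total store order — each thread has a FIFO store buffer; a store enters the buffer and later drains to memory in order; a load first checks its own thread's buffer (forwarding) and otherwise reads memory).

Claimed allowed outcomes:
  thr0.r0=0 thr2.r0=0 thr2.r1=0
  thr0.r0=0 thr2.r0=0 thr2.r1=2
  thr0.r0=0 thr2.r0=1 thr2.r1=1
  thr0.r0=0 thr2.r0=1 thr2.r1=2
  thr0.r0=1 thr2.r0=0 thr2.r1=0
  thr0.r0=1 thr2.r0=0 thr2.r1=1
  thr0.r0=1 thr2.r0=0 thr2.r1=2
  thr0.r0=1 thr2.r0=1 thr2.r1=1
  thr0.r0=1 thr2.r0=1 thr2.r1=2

missing: thr0.r0=0 thr2.r0=0 thr2.r1=1

outcome vector order: (thr0.r0,thr2.r0,thr2.r1)
TSO (10): 0/0/0; 0/0/1; 0/0/2; 0/1/1; 0/1/2; 1/0/0; 1/0/1; 1/0/2; 1/1/1; 1/1/2
TSO∖claimed = {0/0/1}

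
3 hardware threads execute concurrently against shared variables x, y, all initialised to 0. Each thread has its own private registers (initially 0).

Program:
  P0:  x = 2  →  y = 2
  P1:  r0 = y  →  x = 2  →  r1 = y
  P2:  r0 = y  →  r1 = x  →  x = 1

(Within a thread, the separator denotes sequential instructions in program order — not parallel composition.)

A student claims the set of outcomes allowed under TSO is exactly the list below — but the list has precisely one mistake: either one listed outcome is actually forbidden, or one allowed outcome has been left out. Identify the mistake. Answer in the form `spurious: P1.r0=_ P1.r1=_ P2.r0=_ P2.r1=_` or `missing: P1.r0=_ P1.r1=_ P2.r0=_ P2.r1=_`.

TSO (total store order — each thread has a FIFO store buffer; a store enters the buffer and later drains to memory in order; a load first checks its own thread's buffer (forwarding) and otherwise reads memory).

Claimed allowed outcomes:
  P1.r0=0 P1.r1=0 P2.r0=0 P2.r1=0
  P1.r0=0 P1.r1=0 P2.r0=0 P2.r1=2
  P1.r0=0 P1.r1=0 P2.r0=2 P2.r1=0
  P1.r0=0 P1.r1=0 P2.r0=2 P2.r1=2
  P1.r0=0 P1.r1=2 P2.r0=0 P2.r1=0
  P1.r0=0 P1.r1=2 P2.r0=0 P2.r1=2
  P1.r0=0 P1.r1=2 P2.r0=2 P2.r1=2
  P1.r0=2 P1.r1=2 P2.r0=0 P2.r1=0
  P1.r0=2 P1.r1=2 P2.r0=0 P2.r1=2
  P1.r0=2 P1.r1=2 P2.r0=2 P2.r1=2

spurious: P1.r0=0 P1.r1=0 P2.r0=2 P2.r1=0

outcome vector order: (P1.r0,P1.r1,P2.r0,P2.r1)
TSO (9): <0 0 0 0>, <0 0 0 2>, <0 0 2 2>, <0 2 0 0>, <0 2 0 2>, <0 2 2 2>, <2 2 0 0>, <2 2 0 2>, <2 2 2 2>
claimed∖TSO = {<0 0 2 0>}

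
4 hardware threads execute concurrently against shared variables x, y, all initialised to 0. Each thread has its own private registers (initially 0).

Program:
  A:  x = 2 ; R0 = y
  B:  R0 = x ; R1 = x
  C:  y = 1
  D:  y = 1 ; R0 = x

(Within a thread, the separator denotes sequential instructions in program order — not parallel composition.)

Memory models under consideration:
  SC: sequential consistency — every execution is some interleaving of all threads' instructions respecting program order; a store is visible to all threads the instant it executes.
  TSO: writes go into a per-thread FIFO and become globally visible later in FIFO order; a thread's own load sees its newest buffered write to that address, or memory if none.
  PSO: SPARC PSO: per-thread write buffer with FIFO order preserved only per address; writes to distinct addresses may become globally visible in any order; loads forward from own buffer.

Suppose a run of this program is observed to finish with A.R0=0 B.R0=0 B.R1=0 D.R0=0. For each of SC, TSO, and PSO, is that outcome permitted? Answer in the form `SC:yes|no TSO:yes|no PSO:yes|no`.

outcome vector order: (A.R0,B.R0,B.R1,D.R0)
SC: 9 outcomes — {0002 0022 0222 1000 1002 1020 1022 1220 1222}
TSO: 12 outcomes — {0000 0002 0020 0022 0220 0222 1000 1002 1020 1022 1220 1222}
PSO: 12 outcomes — {0000 0002 0020 0022 0220 0222 1000 1002 1020 1022 1220 1222}
target 0000 ∈ {TSO,PSO}

SC:no TSO:yes PSO:yes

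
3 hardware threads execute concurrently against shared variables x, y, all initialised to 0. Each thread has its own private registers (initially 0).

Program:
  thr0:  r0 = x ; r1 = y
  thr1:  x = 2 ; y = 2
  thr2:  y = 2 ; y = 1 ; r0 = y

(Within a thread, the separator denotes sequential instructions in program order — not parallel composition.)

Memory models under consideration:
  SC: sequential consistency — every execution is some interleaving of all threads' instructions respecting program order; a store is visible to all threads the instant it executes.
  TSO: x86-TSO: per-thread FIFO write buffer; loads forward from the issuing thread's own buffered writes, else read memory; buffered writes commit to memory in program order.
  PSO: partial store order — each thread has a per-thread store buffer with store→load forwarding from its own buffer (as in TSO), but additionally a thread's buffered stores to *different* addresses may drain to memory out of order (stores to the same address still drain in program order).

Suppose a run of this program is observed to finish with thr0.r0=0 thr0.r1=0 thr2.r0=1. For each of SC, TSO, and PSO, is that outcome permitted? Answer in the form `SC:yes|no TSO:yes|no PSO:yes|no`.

outcome vector order: (thr0.r0,thr0.r1,thr2.r0)
under SC → 0/0/1, 0/0/2, 0/1/1, 0/1/2, 0/2/1, 0/2/2, 2/0/1, 2/0/2, 2/1/1, 2/1/2, 2/2/1, 2/2/2
under TSO → 0/0/1, 0/0/2, 0/1/1, 0/1/2, 0/2/1, 0/2/2, 2/0/1, 2/0/2, 2/1/1, 2/1/2, 2/2/1, 2/2/2
under PSO → 0/0/1, 0/0/2, 0/1/1, 0/1/2, 0/2/1, 0/2/2, 2/0/1, 2/0/2, 2/1/1, 2/1/2, 2/2/1, 2/2/2
target 0/0/1 ∈ {SC,TSO,PSO}

SC:yes TSO:yes PSO:yes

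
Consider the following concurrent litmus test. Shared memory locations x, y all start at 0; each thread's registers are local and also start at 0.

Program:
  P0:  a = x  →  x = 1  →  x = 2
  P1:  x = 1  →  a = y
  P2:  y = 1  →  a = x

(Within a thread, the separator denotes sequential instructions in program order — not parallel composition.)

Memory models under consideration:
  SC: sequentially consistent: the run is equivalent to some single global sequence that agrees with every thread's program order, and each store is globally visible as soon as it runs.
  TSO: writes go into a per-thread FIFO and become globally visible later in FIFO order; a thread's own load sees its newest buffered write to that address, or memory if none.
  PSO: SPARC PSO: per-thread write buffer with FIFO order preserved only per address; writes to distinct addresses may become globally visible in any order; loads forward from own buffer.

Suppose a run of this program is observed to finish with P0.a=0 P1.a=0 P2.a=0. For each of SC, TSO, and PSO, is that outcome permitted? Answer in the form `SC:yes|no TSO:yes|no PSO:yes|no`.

outcome vector order: (P0.a,P1.a,P2.a)
SC: 10 outcomes — {<0 0 1>, <0 0 2>, <0 1 0>, <0 1 1>, <0 1 2>, <1 0 1>, <1 0 2>, <1 1 0>, <1 1 1>, <1 1 2>}
TSO: 12 outcomes — {<0 0 0>, <0 0 1>, <0 0 2>, <0 1 0>, <0 1 1>, <0 1 2>, <1 0 0>, <1 0 1>, <1 0 2>, <1 1 0>, <1 1 1>, <1 1 2>}
PSO: 12 outcomes — {<0 0 0>, <0 0 1>, <0 0 2>, <0 1 0>, <0 1 1>, <0 1 2>, <1 0 0>, <1 0 1>, <1 0 2>, <1 1 0>, <1 1 1>, <1 1 2>}
target <0 0 0> ∈ {TSO,PSO}

SC:no TSO:yes PSO:yes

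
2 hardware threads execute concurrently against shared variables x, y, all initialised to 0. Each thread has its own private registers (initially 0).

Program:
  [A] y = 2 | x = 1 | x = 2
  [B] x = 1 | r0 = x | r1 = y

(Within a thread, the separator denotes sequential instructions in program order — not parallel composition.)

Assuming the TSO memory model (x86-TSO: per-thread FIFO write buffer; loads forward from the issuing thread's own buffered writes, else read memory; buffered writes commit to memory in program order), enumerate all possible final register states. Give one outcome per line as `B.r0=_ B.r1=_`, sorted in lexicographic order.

B.r0=1 B.r1=0
B.r0=1 B.r1=2
B.r0=2 B.r1=2

outcome vector order: (B.r0,B.r1)
|TSO outcomes| = 3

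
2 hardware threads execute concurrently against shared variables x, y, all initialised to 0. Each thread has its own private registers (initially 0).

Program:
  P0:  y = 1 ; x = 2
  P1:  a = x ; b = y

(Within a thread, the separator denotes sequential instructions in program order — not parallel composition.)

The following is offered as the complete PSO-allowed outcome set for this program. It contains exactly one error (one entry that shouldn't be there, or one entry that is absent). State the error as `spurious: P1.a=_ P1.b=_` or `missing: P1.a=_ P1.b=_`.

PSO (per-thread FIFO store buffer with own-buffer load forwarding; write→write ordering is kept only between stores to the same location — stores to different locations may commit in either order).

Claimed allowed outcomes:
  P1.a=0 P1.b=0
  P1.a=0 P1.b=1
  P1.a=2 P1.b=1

missing: P1.a=2 P1.b=0

outcome vector order: (P1.a,P1.b)
PSO (4): <0 0> <0 1> <2 0> <2 1>
PSO∖claimed = {<2 0>}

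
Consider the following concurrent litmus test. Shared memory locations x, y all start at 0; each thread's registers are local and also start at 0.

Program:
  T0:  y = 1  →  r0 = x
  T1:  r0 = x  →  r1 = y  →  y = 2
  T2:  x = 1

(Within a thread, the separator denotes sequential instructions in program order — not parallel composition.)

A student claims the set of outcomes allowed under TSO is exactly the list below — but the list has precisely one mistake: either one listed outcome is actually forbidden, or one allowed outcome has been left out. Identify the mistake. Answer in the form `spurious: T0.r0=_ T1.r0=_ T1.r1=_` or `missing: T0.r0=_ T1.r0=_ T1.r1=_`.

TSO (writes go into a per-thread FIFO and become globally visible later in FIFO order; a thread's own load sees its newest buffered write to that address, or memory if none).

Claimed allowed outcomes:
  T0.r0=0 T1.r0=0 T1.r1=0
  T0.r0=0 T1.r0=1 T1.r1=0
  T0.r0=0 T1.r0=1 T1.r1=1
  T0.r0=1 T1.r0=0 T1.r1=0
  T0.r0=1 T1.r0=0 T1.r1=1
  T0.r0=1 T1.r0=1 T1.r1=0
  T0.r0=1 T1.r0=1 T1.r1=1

outcome vector order: (T0.r0,T1.r0,T1.r1)
TSO: 8 outcomes — {<0 0 0> <0 0 1> <0 1 0> <0 1 1> <1 0 0> <1 0 1> <1 1 0> <1 1 1>}
TSO∖claimed = {<0 0 1>}

missing: T0.r0=0 T1.r0=0 T1.r1=1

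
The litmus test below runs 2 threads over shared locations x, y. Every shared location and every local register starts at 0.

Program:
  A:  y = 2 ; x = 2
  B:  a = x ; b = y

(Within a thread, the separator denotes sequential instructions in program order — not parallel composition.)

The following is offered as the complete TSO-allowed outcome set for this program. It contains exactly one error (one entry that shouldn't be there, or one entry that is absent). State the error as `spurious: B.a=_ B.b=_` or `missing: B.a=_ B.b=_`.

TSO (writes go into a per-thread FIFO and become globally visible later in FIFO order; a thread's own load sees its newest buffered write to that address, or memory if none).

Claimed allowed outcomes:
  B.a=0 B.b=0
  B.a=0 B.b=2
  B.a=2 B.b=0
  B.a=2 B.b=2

outcome vector order: (B.a,B.b)
under TSO → <0 0>, <0 2>, <2 2>
claimed∖TSO = {<2 0>}

spurious: B.a=2 B.b=0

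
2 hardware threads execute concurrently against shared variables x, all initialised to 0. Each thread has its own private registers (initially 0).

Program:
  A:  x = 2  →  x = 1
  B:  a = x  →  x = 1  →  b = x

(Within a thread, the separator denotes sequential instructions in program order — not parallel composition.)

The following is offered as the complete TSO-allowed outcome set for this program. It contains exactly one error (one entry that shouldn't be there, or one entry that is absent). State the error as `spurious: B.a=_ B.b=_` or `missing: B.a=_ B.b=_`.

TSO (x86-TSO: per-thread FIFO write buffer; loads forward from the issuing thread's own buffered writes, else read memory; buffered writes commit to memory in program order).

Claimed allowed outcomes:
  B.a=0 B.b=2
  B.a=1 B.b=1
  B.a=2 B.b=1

missing: B.a=0 B.b=1

outcome vector order: (B.a,B.b)
TSO (4): 0/1 0/2 1/1 2/1
TSO∖claimed = {0/1}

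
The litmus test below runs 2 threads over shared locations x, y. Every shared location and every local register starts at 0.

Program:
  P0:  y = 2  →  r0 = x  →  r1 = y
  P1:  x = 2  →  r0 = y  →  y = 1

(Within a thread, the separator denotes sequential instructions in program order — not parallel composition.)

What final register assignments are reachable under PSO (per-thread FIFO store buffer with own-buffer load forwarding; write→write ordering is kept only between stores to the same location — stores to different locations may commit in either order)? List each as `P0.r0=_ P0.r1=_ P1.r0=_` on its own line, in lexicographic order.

outcome vector order: (P0.r0,P0.r1,P1.r0)
|PSO outcomes| = 8

P0.r0=0 P0.r1=1 P1.r0=0
P0.r0=0 P0.r1=1 P1.r0=2
P0.r0=0 P0.r1=2 P1.r0=0
P0.r0=0 P0.r1=2 P1.r0=2
P0.r0=2 P0.r1=1 P1.r0=0
P0.r0=2 P0.r1=1 P1.r0=2
P0.r0=2 P0.r1=2 P1.r0=0
P0.r0=2 P0.r1=2 P1.r0=2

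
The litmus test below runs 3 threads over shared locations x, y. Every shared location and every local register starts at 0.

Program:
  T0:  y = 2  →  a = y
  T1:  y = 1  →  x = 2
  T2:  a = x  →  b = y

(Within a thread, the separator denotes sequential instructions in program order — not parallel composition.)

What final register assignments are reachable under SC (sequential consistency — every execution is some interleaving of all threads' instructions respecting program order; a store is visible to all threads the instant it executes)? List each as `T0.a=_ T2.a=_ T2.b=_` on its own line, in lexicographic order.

T0.a=1 T2.a=0 T2.b=0
T0.a=1 T2.a=0 T2.b=1
T0.a=1 T2.a=0 T2.b=2
T0.a=1 T2.a=2 T2.b=1
T0.a=2 T2.a=0 T2.b=0
T0.a=2 T2.a=0 T2.b=1
T0.a=2 T2.a=0 T2.b=2
T0.a=2 T2.a=2 T2.b=1
T0.a=2 T2.a=2 T2.b=2

outcome vector order: (T0.a,T2.a,T2.b)
|SC outcomes| = 9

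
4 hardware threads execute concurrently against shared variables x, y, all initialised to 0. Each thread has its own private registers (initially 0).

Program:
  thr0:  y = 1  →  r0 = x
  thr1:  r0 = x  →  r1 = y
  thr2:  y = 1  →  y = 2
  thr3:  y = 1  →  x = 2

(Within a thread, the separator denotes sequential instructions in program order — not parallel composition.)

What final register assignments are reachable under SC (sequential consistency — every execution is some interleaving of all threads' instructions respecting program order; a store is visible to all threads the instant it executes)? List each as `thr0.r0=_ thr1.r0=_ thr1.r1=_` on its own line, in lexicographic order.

outcome vector order: (thr0.r0,thr1.r0,thr1.r1)
|SC outcomes| = 10

thr0.r0=0 thr1.r0=0 thr1.r1=0
thr0.r0=0 thr1.r0=0 thr1.r1=1
thr0.r0=0 thr1.r0=0 thr1.r1=2
thr0.r0=0 thr1.r0=2 thr1.r1=1
thr0.r0=0 thr1.r0=2 thr1.r1=2
thr0.r0=2 thr1.r0=0 thr1.r1=0
thr0.r0=2 thr1.r0=0 thr1.r1=1
thr0.r0=2 thr1.r0=0 thr1.r1=2
thr0.r0=2 thr1.r0=2 thr1.r1=1
thr0.r0=2 thr1.r0=2 thr1.r1=2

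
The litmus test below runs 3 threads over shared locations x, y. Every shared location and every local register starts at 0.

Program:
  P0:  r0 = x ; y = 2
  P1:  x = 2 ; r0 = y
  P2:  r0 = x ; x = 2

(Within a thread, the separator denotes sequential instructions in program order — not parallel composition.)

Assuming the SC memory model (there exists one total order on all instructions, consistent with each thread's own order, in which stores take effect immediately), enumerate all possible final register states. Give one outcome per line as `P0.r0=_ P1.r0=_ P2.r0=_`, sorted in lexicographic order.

P0.r0=0 P1.r0=0 P2.r0=0
P0.r0=0 P1.r0=0 P2.r0=2
P0.r0=0 P1.r0=2 P2.r0=0
P0.r0=0 P1.r0=2 P2.r0=2
P0.r0=2 P1.r0=0 P2.r0=0
P0.r0=2 P1.r0=0 P2.r0=2
P0.r0=2 P1.r0=2 P2.r0=0
P0.r0=2 P1.r0=2 P2.r0=2

outcome vector order: (P0.r0,P1.r0,P2.r0)
|SC outcomes| = 8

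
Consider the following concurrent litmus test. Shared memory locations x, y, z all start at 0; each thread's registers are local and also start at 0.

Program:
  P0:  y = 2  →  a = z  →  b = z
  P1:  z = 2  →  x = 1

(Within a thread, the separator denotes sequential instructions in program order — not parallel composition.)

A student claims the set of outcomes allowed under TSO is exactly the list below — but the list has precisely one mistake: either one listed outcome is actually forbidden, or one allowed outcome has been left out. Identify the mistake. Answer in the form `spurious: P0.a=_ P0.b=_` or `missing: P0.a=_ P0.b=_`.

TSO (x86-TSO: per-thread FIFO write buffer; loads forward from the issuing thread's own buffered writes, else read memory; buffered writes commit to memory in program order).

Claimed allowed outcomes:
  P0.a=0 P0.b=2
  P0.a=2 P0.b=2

missing: P0.a=0 P0.b=0

outcome vector order: (P0.a,P0.b)
TSO: 3 outcomes — {00, 02, 22}
TSO∖claimed = {00}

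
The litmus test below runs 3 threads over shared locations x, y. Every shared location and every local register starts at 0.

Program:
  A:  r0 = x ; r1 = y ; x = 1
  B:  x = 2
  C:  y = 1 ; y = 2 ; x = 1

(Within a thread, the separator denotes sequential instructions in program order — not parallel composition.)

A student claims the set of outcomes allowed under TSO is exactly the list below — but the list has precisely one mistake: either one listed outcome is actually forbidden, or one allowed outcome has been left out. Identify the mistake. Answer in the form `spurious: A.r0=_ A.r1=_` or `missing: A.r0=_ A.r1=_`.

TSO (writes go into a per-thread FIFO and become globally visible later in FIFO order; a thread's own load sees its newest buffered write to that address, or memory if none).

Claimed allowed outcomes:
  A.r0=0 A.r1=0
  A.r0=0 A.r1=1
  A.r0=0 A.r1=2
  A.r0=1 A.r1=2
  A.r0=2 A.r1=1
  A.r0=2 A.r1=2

outcome vector order: (A.r0,A.r1)
TSO (7): <0 0>; <0 1>; <0 2>; <1 2>; <2 0>; <2 1>; <2 2>
TSO∖claimed = {<2 0>}

missing: A.r0=2 A.r1=0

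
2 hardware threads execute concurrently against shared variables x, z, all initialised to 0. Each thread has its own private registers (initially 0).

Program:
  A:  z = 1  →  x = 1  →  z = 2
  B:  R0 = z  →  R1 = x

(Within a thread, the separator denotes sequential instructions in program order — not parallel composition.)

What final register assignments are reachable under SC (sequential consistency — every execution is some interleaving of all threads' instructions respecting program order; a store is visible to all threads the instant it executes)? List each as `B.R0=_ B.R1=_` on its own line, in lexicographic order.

B.R0=0 B.R1=0
B.R0=0 B.R1=1
B.R0=1 B.R1=0
B.R0=1 B.R1=1
B.R0=2 B.R1=1

outcome vector order: (B.R0,B.R1)
|SC outcomes| = 5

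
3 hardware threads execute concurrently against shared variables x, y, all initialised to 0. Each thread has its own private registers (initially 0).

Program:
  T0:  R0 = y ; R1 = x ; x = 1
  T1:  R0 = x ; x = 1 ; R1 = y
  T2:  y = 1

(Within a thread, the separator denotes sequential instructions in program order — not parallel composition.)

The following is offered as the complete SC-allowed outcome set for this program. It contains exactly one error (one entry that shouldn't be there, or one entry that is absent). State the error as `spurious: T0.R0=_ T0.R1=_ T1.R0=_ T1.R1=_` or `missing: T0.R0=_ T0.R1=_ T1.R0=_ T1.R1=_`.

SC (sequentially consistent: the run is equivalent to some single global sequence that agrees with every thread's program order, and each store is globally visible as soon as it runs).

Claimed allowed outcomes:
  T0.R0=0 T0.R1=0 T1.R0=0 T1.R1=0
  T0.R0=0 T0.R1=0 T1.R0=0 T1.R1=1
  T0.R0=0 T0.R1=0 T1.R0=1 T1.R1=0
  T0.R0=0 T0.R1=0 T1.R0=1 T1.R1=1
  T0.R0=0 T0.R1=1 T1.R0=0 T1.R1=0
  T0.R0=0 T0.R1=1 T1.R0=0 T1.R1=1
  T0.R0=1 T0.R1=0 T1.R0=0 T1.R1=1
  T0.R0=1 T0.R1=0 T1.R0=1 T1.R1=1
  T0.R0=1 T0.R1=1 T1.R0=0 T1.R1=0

outcome vector order: (T0.R0,T0.R1,T1.R0,T1.R1)
SC: 10 outcomes — {<0 0 0 0>, <0 0 0 1>, <0 0 1 0>, <0 0 1 1>, <0 1 0 0>, <0 1 0 1>, <1 0 0 1>, <1 0 1 1>, <1 1 0 0>, <1 1 0 1>}
SC∖claimed = {<1 1 0 1>}

missing: T0.R0=1 T0.R1=1 T1.R0=0 T1.R1=1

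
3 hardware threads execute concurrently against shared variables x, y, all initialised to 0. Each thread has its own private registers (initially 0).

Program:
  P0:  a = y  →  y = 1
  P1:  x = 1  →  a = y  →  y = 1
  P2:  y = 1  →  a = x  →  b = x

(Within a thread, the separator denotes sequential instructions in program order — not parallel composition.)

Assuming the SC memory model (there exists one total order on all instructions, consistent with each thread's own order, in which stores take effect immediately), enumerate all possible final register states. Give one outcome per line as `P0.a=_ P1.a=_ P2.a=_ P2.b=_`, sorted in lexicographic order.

outcome vector order: (P0.a,P1.a,P2.a,P2.b)
|SC outcomes| = 8

P0.a=0 P1.a=0 P2.a=1 P2.b=1
P0.a=0 P1.a=1 P2.a=0 P2.b=0
P0.a=0 P1.a=1 P2.a=0 P2.b=1
P0.a=0 P1.a=1 P2.a=1 P2.b=1
P0.a=1 P1.a=0 P2.a=1 P2.b=1
P0.a=1 P1.a=1 P2.a=0 P2.b=0
P0.a=1 P1.a=1 P2.a=0 P2.b=1
P0.a=1 P1.a=1 P2.a=1 P2.b=1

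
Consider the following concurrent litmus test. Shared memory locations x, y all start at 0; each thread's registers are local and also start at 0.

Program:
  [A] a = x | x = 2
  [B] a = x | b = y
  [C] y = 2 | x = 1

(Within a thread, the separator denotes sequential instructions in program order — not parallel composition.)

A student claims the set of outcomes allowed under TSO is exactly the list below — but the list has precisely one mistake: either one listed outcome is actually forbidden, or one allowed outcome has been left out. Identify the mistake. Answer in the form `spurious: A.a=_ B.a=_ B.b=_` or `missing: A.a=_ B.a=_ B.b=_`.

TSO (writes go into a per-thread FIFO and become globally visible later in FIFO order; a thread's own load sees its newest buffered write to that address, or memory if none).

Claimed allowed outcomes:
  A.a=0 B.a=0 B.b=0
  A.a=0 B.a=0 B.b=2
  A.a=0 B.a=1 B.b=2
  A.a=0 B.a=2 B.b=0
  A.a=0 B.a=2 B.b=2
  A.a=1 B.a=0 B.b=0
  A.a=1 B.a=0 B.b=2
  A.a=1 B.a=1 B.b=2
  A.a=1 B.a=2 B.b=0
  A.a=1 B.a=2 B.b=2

outcome vector order: (A.a,B.a,B.b)
[TSO] allowed = {0/0/0 0/0/2 0/1/2 0/2/0 0/2/2 1/0/0 1/0/2 1/1/2 1/2/2}
claimed∖TSO = {1/2/0}

spurious: A.a=1 B.a=2 B.b=0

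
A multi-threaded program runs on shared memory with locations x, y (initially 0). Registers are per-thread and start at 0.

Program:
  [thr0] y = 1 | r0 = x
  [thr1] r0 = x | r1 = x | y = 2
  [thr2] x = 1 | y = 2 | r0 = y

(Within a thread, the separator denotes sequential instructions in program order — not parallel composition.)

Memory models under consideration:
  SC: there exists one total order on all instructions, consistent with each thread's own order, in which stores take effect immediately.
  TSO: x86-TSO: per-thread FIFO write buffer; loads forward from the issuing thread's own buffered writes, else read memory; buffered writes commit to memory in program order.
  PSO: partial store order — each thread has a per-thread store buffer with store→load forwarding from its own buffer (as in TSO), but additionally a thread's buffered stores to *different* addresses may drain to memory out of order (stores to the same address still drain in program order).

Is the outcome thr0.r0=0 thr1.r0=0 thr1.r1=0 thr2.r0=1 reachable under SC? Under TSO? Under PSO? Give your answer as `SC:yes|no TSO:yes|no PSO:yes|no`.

outcome vector order: (thr0.r0,thr1.r0,thr1.r1,thr2.r0)
[SC] allowed = {0002, 0012, 0112, 1001, 1002, 1011, 1012, 1111, 1112}
[TSO] allowed = {0001, 0002, 0011, 0012, 0111, 0112, 1001, 1002, 1011, 1012, 1111, 1112}
[PSO] allowed = {0001, 0002, 0011, 0012, 0111, 0112, 1001, 1002, 1011, 1012, 1111, 1112}
target 0001 ∈ {TSO,PSO}

SC:no TSO:yes PSO:yes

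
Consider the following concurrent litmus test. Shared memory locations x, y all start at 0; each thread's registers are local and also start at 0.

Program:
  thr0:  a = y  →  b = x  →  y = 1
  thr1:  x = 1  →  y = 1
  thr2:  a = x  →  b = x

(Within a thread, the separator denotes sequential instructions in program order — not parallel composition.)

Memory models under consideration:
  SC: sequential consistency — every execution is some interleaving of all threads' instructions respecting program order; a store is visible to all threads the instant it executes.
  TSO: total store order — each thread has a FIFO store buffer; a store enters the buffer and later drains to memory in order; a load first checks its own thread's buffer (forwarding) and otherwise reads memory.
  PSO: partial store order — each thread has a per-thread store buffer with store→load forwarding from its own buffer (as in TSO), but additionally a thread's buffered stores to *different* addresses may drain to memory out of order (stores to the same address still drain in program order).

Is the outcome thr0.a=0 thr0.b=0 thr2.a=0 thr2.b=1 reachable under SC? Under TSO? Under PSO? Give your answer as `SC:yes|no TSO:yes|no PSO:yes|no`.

outcome vector order: (thr0.a,thr0.b,thr2.a,thr2.b)
under SC → (0,0,0,0); (0,0,0,1); (0,0,1,1); (0,1,0,0); (0,1,0,1); (0,1,1,1); (1,1,0,0); (1,1,0,1); (1,1,1,1)
under TSO → (0,0,0,0); (0,0,0,1); (0,0,1,1); (0,1,0,0); (0,1,0,1); (0,1,1,1); (1,1,0,0); (1,1,0,1); (1,1,1,1)
under PSO → (0,0,0,0); (0,0,0,1); (0,0,1,1); (0,1,0,0); (0,1,0,1); (0,1,1,1); (1,0,0,0); (1,0,0,1); (1,0,1,1); (1,1,0,0); (1,1,0,1); (1,1,1,1)
target (0,0,0,1) ∈ {SC,TSO,PSO}

SC:yes TSO:yes PSO:yes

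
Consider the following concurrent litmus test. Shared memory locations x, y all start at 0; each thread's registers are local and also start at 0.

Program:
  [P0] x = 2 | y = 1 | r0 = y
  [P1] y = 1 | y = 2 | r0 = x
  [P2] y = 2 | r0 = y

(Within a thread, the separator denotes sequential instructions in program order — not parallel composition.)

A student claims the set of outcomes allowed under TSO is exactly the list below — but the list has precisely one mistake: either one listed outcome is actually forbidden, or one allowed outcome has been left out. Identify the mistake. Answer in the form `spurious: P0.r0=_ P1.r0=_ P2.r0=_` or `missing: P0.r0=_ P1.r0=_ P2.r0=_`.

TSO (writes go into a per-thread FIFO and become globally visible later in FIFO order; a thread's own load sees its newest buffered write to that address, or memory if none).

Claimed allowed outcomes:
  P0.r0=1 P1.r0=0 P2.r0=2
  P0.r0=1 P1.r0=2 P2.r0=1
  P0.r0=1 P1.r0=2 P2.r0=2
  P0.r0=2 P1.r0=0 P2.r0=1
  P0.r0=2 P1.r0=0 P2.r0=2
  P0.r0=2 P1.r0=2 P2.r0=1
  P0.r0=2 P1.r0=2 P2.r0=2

outcome vector order: (P0.r0,P1.r0,P2.r0)
[TSO] allowed = {1/0/1 1/0/2 1/2/1 1/2/2 2/0/1 2/0/2 2/2/1 2/2/2}
TSO∖claimed = {1/0/1}

missing: P0.r0=1 P1.r0=0 P2.r0=1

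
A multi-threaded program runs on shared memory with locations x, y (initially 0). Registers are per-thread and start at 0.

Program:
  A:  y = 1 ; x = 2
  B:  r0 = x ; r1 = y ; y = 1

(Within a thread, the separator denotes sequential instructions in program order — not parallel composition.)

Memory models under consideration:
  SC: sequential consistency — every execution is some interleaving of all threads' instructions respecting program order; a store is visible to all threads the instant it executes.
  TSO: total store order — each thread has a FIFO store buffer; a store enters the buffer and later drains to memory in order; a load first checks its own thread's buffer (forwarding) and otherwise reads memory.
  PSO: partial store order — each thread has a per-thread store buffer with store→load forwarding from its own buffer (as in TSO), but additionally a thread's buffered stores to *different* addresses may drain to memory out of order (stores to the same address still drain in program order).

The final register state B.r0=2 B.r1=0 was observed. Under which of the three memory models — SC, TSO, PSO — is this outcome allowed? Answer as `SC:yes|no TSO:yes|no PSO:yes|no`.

outcome vector order: (B.r0,B.r1)
under SC → 0/0 0/1 2/1
under TSO → 0/0 0/1 2/1
under PSO → 0/0 0/1 2/0 2/1
target 2/0 ∈ {PSO}

SC:no TSO:no PSO:yes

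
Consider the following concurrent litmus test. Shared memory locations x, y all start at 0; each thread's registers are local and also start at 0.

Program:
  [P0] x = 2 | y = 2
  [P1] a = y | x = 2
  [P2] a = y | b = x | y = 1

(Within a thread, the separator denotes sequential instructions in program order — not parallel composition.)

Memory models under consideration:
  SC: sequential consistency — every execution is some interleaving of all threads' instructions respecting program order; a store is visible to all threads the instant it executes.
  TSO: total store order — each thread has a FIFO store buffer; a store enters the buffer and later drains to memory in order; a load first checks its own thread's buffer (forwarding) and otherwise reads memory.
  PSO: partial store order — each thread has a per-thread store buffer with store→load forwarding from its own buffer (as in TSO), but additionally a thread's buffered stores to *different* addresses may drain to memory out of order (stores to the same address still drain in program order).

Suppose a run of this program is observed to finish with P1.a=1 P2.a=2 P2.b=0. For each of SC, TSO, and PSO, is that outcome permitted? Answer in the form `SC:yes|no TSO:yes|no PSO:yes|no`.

outcome vector order: (P1.a,P2.a,P2.b)
SC: 9 outcomes — {0/0/0, 0/0/2, 0/2/2, 1/0/0, 1/0/2, 1/2/2, 2/0/0, 2/0/2, 2/2/2}
TSO: 9 outcomes — {0/0/0, 0/0/2, 0/2/2, 1/0/0, 1/0/2, 1/2/2, 2/0/0, 2/0/2, 2/2/2}
PSO: 12 outcomes — {0/0/0, 0/0/2, 0/2/0, 0/2/2, 1/0/0, 1/0/2, 1/2/0, 1/2/2, 2/0/0, 2/0/2, 2/2/0, 2/2/2}
target 1/2/0 ∈ {PSO}

SC:no TSO:no PSO:yes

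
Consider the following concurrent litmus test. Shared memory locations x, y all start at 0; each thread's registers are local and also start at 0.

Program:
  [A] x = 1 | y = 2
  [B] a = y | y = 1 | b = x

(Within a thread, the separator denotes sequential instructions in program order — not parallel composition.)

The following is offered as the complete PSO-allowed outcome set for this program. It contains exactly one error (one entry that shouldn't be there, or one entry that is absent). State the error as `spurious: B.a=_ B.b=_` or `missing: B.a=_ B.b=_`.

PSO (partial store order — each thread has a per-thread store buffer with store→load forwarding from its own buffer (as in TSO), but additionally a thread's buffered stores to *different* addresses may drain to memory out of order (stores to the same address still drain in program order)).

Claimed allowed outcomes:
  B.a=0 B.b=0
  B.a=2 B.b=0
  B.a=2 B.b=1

outcome vector order: (B.a,B.b)
PSO (4): 0/0; 0/1; 2/0; 2/1
PSO∖claimed = {0/1}

missing: B.a=0 B.b=1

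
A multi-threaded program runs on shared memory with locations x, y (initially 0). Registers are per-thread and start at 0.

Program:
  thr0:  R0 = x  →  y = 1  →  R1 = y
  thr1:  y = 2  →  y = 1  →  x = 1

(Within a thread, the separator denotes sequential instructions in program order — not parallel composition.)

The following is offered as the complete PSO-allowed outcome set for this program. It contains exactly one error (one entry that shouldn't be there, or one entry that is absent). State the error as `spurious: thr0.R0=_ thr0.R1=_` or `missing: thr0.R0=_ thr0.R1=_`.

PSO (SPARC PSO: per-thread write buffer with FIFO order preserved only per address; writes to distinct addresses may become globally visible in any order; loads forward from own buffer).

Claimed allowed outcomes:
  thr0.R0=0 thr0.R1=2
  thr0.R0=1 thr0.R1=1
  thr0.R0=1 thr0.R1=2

missing: thr0.R0=0 thr0.R1=1

outcome vector order: (thr0.R0,thr0.R1)
under PSO → <0 1> <0 2> <1 1> <1 2>
PSO∖claimed = {<0 1>}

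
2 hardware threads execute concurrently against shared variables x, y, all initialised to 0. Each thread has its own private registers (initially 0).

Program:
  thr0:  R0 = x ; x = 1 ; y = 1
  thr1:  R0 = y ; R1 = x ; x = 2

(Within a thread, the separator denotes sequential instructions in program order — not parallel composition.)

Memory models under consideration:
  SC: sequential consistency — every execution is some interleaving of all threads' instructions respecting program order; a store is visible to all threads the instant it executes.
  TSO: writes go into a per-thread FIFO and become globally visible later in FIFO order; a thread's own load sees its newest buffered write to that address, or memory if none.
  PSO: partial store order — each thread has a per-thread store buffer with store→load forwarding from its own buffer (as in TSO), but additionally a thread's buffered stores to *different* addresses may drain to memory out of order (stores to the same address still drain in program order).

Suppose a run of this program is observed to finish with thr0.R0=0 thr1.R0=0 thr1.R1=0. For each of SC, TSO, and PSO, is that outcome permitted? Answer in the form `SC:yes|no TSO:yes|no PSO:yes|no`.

SC:yes TSO:yes PSO:yes

outcome vector order: (thr0.R0,thr1.R0,thr1.R1)
SC: 4 outcomes — {0/0/0 0/0/1 0/1/1 2/0/0}
TSO: 4 outcomes — {0/0/0 0/0/1 0/1/1 2/0/0}
PSO: 5 outcomes — {0/0/0 0/0/1 0/1/0 0/1/1 2/0/0}
target 0/0/0 ∈ {SC,TSO,PSO}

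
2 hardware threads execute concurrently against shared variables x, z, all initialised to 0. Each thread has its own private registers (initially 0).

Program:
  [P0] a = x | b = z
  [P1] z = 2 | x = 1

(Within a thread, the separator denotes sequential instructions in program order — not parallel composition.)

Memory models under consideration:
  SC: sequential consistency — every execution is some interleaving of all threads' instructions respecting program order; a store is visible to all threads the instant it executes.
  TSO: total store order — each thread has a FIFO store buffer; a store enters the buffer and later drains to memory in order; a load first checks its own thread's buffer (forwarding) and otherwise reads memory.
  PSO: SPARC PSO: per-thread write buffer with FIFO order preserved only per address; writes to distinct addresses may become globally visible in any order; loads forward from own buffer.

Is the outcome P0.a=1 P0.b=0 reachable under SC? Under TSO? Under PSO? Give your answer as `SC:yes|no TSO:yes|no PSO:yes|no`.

SC:no TSO:no PSO:yes

outcome vector order: (P0.a,P0.b)
SC (3): (0,0), (0,2), (1,2)
TSO (3): (0,0), (0,2), (1,2)
PSO (4): (0,0), (0,2), (1,0), (1,2)
target (1,0) ∈ {PSO}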